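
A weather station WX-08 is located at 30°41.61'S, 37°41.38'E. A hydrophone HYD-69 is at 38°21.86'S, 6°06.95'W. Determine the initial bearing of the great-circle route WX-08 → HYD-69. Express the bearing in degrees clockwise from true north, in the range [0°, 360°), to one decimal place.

245.7°

WX-08: φ = -30.69350°, λ = +37.68967°
HYD-69: φ = -38.36433°, λ = -6.11583°
Δλ = -43.8055°
y = sin Δλ · cos φ₂ = -0.542750
x = cos φ₁ sin φ₂ − sin φ₁ cos φ₂ cos Δλ = -0.244868
θ = atan2(y, x) = -114.2831° → 245.7169° (mod 360°)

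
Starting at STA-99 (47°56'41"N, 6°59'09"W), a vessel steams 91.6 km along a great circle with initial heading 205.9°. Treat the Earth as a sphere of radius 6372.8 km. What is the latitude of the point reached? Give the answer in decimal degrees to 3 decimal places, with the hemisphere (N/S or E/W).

STA-99: φ = +47.94472°, λ = -6.98583°
δ = d/R = 91.6/6372.8 = 0.014374 rad
φ₂ = arcsin(sin φ₁ cos δ + cos φ₁ sin δ cos θ)
   = arcsin(0.74250·0.99990 + 0.66985·0.01437·-0.89956) = 47.20267°
λ₂ = λ₁ + atan2(sin θ sin δ cos φ₁, cos δ − sin φ₁ sin φ₂) = -7.51529°

47.203°N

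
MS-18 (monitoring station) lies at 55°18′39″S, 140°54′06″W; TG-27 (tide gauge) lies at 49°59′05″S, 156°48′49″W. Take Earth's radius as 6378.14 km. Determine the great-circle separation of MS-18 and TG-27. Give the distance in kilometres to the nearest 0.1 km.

1223.4 km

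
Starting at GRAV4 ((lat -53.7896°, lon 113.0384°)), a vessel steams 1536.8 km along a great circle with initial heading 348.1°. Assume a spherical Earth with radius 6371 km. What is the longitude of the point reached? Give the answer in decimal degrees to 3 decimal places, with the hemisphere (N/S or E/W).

δ = d/R = 1536.8/6371 = 0.241218 rad
φ₂ = arcsin(sin φ₁ cos δ + cos φ₁ sin δ cos θ)
   = arcsin(-0.80685·0.97105 + 0.59075·0.23889·0.97851) = -40.19594°
λ₂ = λ₁ + atan2(sin θ sin δ cos φ₁, cos δ − sin φ₁ sin φ₂) = 109.34090°

109.341°E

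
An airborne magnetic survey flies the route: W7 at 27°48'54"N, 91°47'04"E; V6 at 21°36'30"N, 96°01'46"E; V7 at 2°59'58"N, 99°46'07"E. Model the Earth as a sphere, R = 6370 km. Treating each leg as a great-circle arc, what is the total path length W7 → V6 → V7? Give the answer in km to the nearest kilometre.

W7: φ = +27.81500°, λ = +91.78444°
V6: φ = +21.60833°, λ = +96.02944°
V7: φ = +2.99944°, λ = +99.76861°
W7→V6: c = 0.127503 rad, d = 812.19 km
V6→V7: c = 0.330924 rad, d = 2107.99 km
Total = 812.19 + 2107.99 = 2920.18 km

2920 km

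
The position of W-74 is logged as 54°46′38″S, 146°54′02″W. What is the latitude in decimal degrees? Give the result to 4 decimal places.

54.7772°S

54° + 46′/60 + 38″/3600 = 54 + 0.76667 + 0.01056 = 54.7772°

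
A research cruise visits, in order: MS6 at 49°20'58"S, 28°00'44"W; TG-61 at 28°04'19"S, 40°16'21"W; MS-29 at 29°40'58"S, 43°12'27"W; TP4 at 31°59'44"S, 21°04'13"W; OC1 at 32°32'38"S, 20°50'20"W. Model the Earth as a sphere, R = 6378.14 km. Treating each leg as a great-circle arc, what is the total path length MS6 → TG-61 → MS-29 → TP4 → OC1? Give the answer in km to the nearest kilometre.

MS6: φ = -49.34944°, λ = -28.01222°
TG-61: φ = -28.07194°, λ = -40.27250°
MS-29: φ = -29.68278°, λ = -43.20750°
TP4: φ = -31.99556°, λ = -21.07028°
OC1: φ = -32.54389°, λ = -20.83889°
MS6→TG-61: c = 0.405959 rad, d = 2589.26 km
TG-61→MS-29: c = 0.052935 rad, d = 337.63 km
MS-29→TP4: c = 0.333595 rad, d = 2127.72 km
TP4→OC1: c = 0.010161 rad, d = 64.81 km
Total = 2589.26 + 337.63 + 2127.72 + 64.81 = 5119.41 km

5119 km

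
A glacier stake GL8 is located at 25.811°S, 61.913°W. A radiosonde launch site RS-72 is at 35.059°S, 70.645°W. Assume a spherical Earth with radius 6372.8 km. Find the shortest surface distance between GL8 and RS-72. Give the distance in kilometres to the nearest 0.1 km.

1325.1 km

Δφ = -9.2480°,  Δλ = -8.7320°
a = sin²(Δφ/2) + cos φ₁ cos φ₂ sin²(Δλ/2) = 0.010770
c = 2·arcsin(√a) = 0.207928 rad = 11.9134°
d = R·c = 6372.8 × 0.207928 = 1325.1 km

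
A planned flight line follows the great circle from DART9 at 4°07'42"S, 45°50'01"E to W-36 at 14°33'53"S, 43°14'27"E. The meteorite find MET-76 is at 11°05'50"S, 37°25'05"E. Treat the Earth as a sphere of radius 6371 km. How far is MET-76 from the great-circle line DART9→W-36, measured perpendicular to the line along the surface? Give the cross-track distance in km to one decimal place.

708.2 km

DART9: φ = -4.12833°, λ = +45.83361°
W-36: φ = -14.56472°, λ = +43.24083°
MET-76: φ = -11.09722°, λ = +37.41806°
δ₁₃ = central angle DART9→MET-76 = 0.189633 rad  (haversine)
θ₁₃ = bearing DART9→MET-76 = 229.631°,  θ₁₂ = bearing DART9→W-36 = 193.583°
dₓₜ = R·arcsin(sin δ₁₃ · sin(θ₁₃ − θ₁₂)) = 6371·arcsin(0.18850·sin(36.048°)) = 708.161 km
|dₓₜ| = 708.161 km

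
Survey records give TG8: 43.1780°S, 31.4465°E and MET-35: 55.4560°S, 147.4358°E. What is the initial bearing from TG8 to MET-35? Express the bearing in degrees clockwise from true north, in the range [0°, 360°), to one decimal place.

Δλ = 115.9893°
y = sin Δλ · cos φ₂ = 0.509698
x = cos φ₁ sin φ₂ − sin φ₁ cos φ₂ cos Δλ = -0.770687
θ = atan2(y, x) = 146.5211° → 146.5211° (mod 360°)

146.5°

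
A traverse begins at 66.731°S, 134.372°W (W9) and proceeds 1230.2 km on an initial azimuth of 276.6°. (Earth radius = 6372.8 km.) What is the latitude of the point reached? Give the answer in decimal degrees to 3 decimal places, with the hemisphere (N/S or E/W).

63.238°S

δ = d/R = 1230.2/6372.8 = 0.193039 rad
φ₂ = arcsin(sin φ₁ cos δ + cos φ₁ sin δ cos θ)
   = arcsin(-0.91866·0.98143 + 0.39505·0.19184·0.11494) = -63.23818°
λ₂ = λ₁ + atan2(sin θ sin δ cos φ₁, cos δ − sin φ₁ sin φ₂) = -159.41039°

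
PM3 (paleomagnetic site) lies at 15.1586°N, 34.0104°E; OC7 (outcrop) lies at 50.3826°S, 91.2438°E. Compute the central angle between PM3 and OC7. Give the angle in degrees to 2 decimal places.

Δφ = -65.5412°,  Δλ = 57.2334°
a = sin²(Δφ/2) + cos φ₁ cos φ₂ sin²(Δλ/2) = 0.434164
c = 2·arcsin(√a) = 1.438741 rad = 82.4338°

82.43°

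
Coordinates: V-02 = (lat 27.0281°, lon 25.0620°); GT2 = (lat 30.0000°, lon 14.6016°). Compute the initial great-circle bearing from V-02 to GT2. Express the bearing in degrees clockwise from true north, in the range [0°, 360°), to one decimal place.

290.4°

Δλ = -10.4604°
y = sin Δλ · cos φ₂ = -0.157232
x = cos φ₁ sin φ₂ − sin φ₁ cos φ₂ cos Δλ = 0.058387
θ = atan2(y, x) = -69.6280° → 290.3720° (mod 360°)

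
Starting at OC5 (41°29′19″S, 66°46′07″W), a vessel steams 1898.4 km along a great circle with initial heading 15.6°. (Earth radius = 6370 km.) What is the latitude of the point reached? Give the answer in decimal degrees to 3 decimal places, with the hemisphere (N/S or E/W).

OC5: φ = -41.48861°, λ = -66.76861°
δ = d/R = 1898.4/6370 = 0.298022 rad
φ₂ = arcsin(sin φ₁ cos δ + cos φ₁ sin δ cos θ)
   = arcsin(-0.66247·0.95592 + 0.74909·0.29363·0.96316) = -24.92408°
λ₂ = λ₁ + atan2(sin θ sin δ cos φ₁, cos δ − sin φ₁ sin φ₂) = -61.77342°

24.924°S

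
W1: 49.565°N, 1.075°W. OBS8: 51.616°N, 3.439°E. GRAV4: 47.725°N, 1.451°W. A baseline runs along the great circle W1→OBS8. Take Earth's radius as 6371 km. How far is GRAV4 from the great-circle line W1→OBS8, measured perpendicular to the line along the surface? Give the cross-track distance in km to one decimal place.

145.6 km

δ₁₃ = central angle W1→GRAV4 = 0.032405 rad  (haversine)
θ₁₃ = bearing W1→GRAV4 = 187.831°,  θ₁₂ = bearing W1→OBS8 = 52.680°
dₓₜ = R·arcsin(sin δ₁₃ · sin(θ₁₃ − θ₁₂)) = 6371·arcsin(0.03240·sin(135.151°)) = 145.587 km
|dₓₜ| = 145.587 km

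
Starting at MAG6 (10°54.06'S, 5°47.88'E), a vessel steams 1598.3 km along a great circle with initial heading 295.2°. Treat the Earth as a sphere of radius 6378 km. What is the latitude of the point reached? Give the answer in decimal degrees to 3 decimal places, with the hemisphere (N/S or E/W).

4.561°S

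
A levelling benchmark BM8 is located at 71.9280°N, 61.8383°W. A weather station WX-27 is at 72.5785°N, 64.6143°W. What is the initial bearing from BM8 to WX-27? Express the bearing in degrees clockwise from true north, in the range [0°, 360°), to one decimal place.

Δλ = -2.7760°
y = sin Δλ · cos φ₂ = -0.014500
x = cos φ₁ sin φ₂ − sin φ₁ cos φ₂ cos Δλ = 0.011687
θ = atan2(y, x) = -51.1315° → 308.8685° (mod 360°)

308.9°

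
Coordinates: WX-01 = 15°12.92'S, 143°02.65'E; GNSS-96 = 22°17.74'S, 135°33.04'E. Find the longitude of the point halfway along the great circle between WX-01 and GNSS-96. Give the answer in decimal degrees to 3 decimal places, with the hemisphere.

139.376°E

WX-01: φ = -15.21533°, λ = +143.04417°
GNSS-96: φ = -22.29567°, λ = +135.55067°
Bx = cos φ₂ cos Δλ = 0.917337,  By = cos φ₂ sin Δλ = -0.120664
φₘ = atan2(sin φ₁ + sin φ₂, √((cos φ₁ + Bx)² + By²)) = -18.79284°
λₘ = λ₁ + atan2(By, cos φ₁ + Bx) = 139.37624°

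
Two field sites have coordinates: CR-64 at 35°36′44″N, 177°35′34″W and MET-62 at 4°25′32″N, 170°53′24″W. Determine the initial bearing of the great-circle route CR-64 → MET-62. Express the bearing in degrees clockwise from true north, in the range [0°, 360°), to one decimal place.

167.2°

CR-64: φ = +35.61222°, λ = -177.59278°
MET-62: φ = +4.42556°, λ = -170.89000°
Δλ = 6.7028°
y = sin Δλ · cos φ₂ = 0.116371
x = cos φ₁ sin φ₂ − sin φ₁ cos φ₂ cos Δλ = -0.513860
θ = atan2(y, x) = 167.2398° → 167.2398° (mod 360°)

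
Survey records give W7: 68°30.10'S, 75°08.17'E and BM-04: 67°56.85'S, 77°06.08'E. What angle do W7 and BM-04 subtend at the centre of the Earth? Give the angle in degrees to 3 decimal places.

W7: φ = -68.50167°, λ = +75.13617°
BM-04: φ = -67.94750°, λ = +77.10133°
Δφ = 0.5542°,  Δλ = 1.9652°
a = sin²(Δφ/2) + cos φ₁ cos φ₂ sin²(Δλ/2) = 0.000064
c = 2·arcsin(√a) = 0.015981 rad = 0.9157°

0.916°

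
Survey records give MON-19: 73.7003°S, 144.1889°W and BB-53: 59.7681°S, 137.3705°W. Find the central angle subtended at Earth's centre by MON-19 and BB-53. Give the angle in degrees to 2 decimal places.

14.17°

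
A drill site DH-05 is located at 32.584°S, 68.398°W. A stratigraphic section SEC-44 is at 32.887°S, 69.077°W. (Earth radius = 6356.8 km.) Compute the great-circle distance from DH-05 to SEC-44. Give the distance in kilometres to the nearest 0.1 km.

71.7 km

Δφ = -0.3030°,  Δλ = -0.6790°
a = sin²(Δφ/2) + cos φ₁ cos φ₂ sin²(Δλ/2) = 0.000032
c = 2·arcsin(√a) = 0.011284 rad = 0.6466°
d = R·c = 6356.8 × 0.011284 = 71.7 km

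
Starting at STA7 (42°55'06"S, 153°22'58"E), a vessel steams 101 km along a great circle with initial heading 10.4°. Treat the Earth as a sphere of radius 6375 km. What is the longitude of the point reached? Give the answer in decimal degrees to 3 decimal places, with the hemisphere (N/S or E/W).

STA7: φ = -42.91833°, λ = +153.38278°
δ = d/R = 101/6375 = 0.015843 rad
φ₂ = arcsin(sin φ₁ cos δ + cos φ₁ sin δ cos θ)
   = arcsin(-0.68096·0.99987 + 0.73233·0.01584·0.98357) = -42.02529°
λ₂ = λ₁ + atan2(sin θ sin δ cos φ₁, cos δ − sin φ₁ sin φ₂) = 153.60336°

153.603°E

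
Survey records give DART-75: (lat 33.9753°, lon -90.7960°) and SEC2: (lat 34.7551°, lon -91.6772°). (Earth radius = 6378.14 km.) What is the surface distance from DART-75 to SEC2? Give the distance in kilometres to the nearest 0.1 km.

Δφ = 0.7798°,  Δλ = -0.8812°
a = sin²(Δφ/2) + cos φ₁ cos φ₂ sin²(Δλ/2) = 0.000087
c = 2·arcsin(√a) = 0.018612 rad = 1.0664°
d = R·c = 6378.14 × 0.018612 = 118.7 km

118.7 km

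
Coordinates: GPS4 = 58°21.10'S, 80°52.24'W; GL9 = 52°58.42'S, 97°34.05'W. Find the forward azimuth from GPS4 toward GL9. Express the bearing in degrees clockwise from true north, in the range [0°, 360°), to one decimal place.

292.6°

GPS4: φ = -58.35167°, λ = -80.87067°
GL9: φ = -52.97367°, λ = -97.56750°
Δλ = -16.6968°
y = sin Δλ · cos φ₂ = -0.173011
x = cos φ₁ sin φ₂ − sin φ₁ cos φ₂ cos Δλ = 0.072113
θ = atan2(y, x) = -67.3732° → 292.6268° (mod 360°)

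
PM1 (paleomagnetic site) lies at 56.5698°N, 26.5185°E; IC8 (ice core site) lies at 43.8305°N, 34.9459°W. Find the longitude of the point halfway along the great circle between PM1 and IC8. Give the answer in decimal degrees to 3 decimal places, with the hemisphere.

Bx = cos φ₂ cos Δλ = 0.344612,  By = cos φ₂ sin Δλ = -0.633757
φₘ = atan2(sin φ₁ + sin φ₂, √((cos φ₁ + Bx)² + By²)) = 54.30550°
λₘ = λ₁ + atan2(By, cos φ₁ + Bx) = -8.76806°

8.768°W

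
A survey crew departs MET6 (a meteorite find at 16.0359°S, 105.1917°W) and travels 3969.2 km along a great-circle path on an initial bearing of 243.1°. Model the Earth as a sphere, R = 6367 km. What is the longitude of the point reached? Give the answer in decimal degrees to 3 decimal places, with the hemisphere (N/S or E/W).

δ = d/R = 3969.2/6367 = 0.623402 rad
φ₂ = arcsin(sin φ₁ cos δ + cos φ₁ sin δ cos θ)
   = arcsin(-0.27624·0.81190 + 0.96109·0.58380·-0.45243) = -28.56348°
λ₂ = λ₁ + atan2(sin θ sin δ cos φ₁, cos δ − sin φ₁ sin φ₂) = -141.54626°

141.546°W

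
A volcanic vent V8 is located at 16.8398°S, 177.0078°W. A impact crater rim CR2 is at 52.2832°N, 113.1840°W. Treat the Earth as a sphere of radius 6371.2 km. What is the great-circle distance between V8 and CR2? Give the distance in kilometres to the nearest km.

9822 km

Δφ = 69.1230°,  Δλ = 63.8238°
a = sin²(Δφ/2) + cos φ₁ cos φ₂ sin²(Δλ/2) = 0.485434
c = 2·arcsin(√a) = 1.541660 rad = 88.3306°
d = R·c = 6371.2 × 1.541660 = 9822.2 km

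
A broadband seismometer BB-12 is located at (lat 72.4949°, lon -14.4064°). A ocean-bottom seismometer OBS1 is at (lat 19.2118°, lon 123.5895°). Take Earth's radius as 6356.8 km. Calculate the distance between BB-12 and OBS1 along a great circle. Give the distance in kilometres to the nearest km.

Δφ = -53.2831°,  Δλ = 137.9959°
a = sin²(Δφ/2) + cos φ₁ cos φ₂ sin²(Δλ/2) = 0.448623
c = 2·arcsin(√a) = 1.467861 rad = 84.1022°
d = R·c = 6356.8 × 1.467861 = 9330.9 km

9331 km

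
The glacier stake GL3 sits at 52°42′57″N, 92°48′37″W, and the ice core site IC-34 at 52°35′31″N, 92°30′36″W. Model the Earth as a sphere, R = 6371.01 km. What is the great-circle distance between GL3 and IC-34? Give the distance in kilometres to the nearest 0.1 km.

24.5 km

GL3: φ = +52.71583°, λ = -92.81028°
IC-34: φ = +52.59194°, λ = -92.51000°
Δφ = -0.1239°,  Δλ = 0.3003°
a = sin²(Δφ/2) + cos φ₁ cos φ₂ sin²(Δλ/2) = 0.000004
c = 2·arcsin(√a) = 0.003845 rad = 0.2203°
d = R·c = 6371.01 × 0.003845 = 24.5 km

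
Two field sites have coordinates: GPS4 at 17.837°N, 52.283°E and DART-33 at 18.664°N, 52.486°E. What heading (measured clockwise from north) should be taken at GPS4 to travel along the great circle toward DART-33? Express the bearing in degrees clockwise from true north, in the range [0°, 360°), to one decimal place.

13.1°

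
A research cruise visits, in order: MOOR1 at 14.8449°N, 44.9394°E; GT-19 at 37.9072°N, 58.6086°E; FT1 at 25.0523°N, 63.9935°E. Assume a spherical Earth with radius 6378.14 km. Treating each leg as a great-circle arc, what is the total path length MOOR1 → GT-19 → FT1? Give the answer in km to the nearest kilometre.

MOOR1→GT-19: c = 0.454507 rad, d = 2898.91 km
GT-19→FT1: c = 0.238124 rad, d = 1518.79 km
Total = 2898.91 + 1518.79 = 4417.70 km

4418 km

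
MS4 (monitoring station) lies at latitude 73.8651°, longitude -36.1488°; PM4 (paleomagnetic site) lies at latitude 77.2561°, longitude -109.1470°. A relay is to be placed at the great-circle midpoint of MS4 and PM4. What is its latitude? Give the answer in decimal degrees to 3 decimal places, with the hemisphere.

78.265°N

Bx = cos φ₂ cos Δλ = 0.064502,  By = cos φ₂ sin Δλ = -0.210953
φₘ = atan2(sin φ₁ + sin φ₂, √((cos φ₁ + Bx)² + By²)) = 78.26459°
λₘ = λ₁ + atan2(By, cos φ₁ + Bx) = -67.78589°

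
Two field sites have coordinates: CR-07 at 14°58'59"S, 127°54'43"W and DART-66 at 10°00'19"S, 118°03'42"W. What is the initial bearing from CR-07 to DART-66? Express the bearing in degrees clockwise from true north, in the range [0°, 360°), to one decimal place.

63.8°

CR-07: φ = -14.98306°, λ = -127.91194°
DART-66: φ = -10.00528°, λ = -118.06167°
Δλ = 9.8503°
y = sin Δλ · cos φ₂ = 0.168472
x = cos φ₁ sin φ₂ − sin φ₁ cos φ₂ cos Δλ = 0.083016
θ = atan2(y, x) = 63.7679° → 63.7679° (mod 360°)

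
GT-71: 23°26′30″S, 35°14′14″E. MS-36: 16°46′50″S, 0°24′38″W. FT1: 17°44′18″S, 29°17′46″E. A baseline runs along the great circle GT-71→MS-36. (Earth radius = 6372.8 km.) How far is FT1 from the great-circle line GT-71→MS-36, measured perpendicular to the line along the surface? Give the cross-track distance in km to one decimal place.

GT-71: φ = -23.44167°, λ = +35.23722°
MS-36: φ = -16.78056°, λ = -0.41056°
FT1: φ = -17.73833°, λ = +29.29611°
δ₁₃ = central angle GT-71→FT1 = 0.138992 rad  (haversine)
θ₁₃ = bearing GT-71→FT1 = 314.637°,  θ₁₂ = bearing GT-71→MS-36 = 274.573°
dₓₜ = R·arcsin(sin δ₁₃ · sin(θ₁₃ − θ₁₂)) = 6372.8·arcsin(0.13854·sin(40.064°)) = 569.038 km
|dₓₜ| = 569.038 km

569.0 km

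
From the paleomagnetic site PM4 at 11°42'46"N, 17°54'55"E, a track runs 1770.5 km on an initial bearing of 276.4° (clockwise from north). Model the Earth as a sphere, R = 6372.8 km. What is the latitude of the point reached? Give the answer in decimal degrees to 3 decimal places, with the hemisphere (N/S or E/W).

PM4: φ = +11.71278°, λ = +17.91528°
δ = d/R = 1770.5/6372.8 = 0.277821 rad
φ₂ = arcsin(sin φ₁ cos δ + cos φ₁ sin δ cos θ)
   = arcsin(0.20301·0.96166 + 0.97918·0.27426·0.11147) = 13.01208°
λ₂ = λ₁ + atan2(sin θ sin δ cos φ₁, cos δ − sin φ₁ sin φ₂) = 1.67090°

13.012°N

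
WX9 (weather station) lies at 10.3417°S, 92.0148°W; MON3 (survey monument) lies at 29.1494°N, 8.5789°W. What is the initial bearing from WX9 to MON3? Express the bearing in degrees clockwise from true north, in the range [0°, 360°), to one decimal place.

Δλ = 83.4359°
y = sin Δλ · cos φ₂ = 0.867627
x = cos φ₁ sin φ₂ − sin φ₁ cos φ₂ cos Δλ = 0.497098
θ = atan2(y, x) = 60.1899° → 60.1899° (mod 360°)

60.2°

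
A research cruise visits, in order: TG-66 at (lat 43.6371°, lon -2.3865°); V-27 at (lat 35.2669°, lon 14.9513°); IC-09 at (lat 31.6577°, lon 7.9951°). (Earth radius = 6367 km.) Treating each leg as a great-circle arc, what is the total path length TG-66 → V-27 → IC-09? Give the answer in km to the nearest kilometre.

2508 km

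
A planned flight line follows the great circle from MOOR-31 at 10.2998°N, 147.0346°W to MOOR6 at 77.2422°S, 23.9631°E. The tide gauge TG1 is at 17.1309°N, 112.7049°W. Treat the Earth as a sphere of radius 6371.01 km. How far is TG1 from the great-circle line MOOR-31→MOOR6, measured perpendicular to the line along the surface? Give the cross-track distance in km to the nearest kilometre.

3666 km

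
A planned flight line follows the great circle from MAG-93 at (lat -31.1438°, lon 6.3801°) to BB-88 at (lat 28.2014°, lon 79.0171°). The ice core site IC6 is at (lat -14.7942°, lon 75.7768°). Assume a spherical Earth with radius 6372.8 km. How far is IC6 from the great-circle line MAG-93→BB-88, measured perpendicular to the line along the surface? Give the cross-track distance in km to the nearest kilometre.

δ₁₃ = central angle MAG-93→IC6 = 1.133760 rad  (haversine)
θ₁₃ = bearing MAG-93→IC6 = 92.694°,  θ₁₂ = bearing MAG-93→BB-88 = 57.277°
dₓₜ = R·arcsin(sin δ₁₃ · sin(θ₁₃ − θ₁₂)) = 6372.8·arcsin(0.90601·sin(35.417°)) = 3522.760 km
|dₓₜ| = 3522.760 km

3523 km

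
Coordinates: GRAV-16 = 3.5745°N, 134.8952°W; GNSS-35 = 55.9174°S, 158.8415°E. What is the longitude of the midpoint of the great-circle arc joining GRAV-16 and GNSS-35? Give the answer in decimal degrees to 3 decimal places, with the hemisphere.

157.640°W

Bx = cos φ₂ cos Δλ = 0.225575,  By = cos φ₂ sin Δλ = -0.512981
φₘ = atan2(sin φ₁ + sin φ₂, √((cos φ₁ + Bx)² + By²)) = -29.99518°
λₘ = λ₁ + atan2(By, cos φ₁ + Bx) = -157.64006°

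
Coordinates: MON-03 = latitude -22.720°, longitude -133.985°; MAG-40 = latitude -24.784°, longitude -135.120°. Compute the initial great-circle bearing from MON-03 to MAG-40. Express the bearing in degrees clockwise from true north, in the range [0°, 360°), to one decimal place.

Δλ = -1.1350°
y = sin Δλ · cos φ₂ = -0.017984
x = cos φ₁ sin φ₂ − sin φ₁ cos φ₂ cos Δλ = -0.036085
θ = atan2(y, x) = -153.5094° → 206.4906° (mod 360°)

206.5°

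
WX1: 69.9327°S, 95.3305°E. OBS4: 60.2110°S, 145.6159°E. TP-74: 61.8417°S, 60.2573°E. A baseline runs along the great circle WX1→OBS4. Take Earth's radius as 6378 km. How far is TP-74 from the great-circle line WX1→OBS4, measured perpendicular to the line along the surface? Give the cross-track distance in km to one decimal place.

386.3 km

δ₁₃ = central angle WX1→TP-74 = 0.281487 rad  (haversine)
θ₁₃ = bearing WX1→TP-74 = 282.528°,  θ₁₂ = bearing WX1→OBS4 = 89.942°
dₓₜ = R·arcsin(sin δ₁₃ · sin(θ₁₃ − θ₁₂)) = 6378·arcsin(0.27778·sin(192.586°)) = -386.311 km
|dₓₜ| = 386.311 km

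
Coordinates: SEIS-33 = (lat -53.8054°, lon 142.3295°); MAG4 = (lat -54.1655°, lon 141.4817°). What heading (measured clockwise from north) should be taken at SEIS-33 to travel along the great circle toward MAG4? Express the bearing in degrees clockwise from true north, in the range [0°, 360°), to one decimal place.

233.8°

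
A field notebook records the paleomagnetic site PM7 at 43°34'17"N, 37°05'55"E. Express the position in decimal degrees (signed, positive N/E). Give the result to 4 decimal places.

+43.5714°, +37.0986°

lat: 43.5714° N → +43.5714°
lon: 37.0986° E → +37.0986°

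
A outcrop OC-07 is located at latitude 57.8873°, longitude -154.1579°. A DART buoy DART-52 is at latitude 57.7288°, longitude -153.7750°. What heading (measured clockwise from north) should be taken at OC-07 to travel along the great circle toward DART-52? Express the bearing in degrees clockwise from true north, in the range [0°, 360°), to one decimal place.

Δλ = 0.3829°
y = sin Δλ · cos φ₂ = 0.003568
x = cos φ₁ sin φ₂ − sin φ₁ cos φ₂ cos Δλ = -0.002756
θ = atan2(y, x) = 127.6847° → 127.6847° (mod 360°)

127.7°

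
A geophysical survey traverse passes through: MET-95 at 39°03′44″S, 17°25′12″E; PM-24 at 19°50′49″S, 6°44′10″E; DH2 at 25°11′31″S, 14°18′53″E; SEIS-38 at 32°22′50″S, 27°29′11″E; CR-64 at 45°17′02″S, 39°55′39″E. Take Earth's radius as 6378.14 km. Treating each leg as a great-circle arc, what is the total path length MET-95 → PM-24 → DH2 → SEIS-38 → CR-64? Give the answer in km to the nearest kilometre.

6656 km

MET-95: φ = -39.06222°, λ = +17.42000°
PM-24: φ = -19.84694°, λ = +6.73611°
DH2: φ = -25.19194°, λ = +14.31472°
SEIS-38: φ = -32.38056°, λ = +27.48639°
CR-64: φ = -45.28389°, λ = +39.92750°
MET-95→PM-24: c = 0.371929 rad, d = 2372.21 km
PM-24→DH2: c = 0.153663 rad, d = 980.09 km
DH2→SEIS-38: c = 0.237049 rad, d = 1511.93 km
SEIS-38→CR-64: c = 0.280940 rad, d = 1791.87 km
Total = 2372.21 + 980.09 + 1511.93 + 1791.87 = 6656.10 km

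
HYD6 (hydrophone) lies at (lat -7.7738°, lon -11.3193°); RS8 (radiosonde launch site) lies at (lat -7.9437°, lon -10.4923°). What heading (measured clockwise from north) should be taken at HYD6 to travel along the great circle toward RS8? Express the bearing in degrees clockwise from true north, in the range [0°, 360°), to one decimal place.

Δλ = 0.8270°
y = sin Δλ · cos φ₂ = 0.014295
x = cos φ₁ sin φ₂ − sin φ₁ cos φ₂ cos Δλ = -0.002979
θ = atan2(y, x) = 101.7728° → 101.7728° (mod 360°)

101.8°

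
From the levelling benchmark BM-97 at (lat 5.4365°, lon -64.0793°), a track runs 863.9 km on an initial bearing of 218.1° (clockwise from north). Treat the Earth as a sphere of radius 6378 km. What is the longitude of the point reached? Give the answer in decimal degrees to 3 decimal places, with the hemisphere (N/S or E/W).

δ = d/R = 863.9/6378 = 0.135450 rad
φ₂ = arcsin(sin φ₁ cos δ + cos φ₁ sin δ cos θ)
   = arcsin(0.09474·0.99084 + 0.99550·0.13504·-0.78694) = -0.68252°
λ₂ = λ₁ + atan2(sin θ sin δ cos φ₁, cos δ − sin φ₁ sin φ₂) = -68.85919°

68.859°W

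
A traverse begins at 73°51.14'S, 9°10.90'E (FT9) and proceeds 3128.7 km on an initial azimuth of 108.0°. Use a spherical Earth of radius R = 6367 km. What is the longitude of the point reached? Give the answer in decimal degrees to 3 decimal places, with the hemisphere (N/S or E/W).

85.995°E

FT9: φ = -73.85233°, λ = +9.18167°
δ = d/R = 3128.7/6367 = 0.491393 rad
φ₂ = arcsin(sin φ₁ cos δ + cos φ₁ sin δ cos θ)
   = arcsin(-0.96055·0.88168 + 0.27811·0.47185·-0.30902) = -62.55388°
λ₂ = λ₁ + atan2(sin θ sin δ cos φ₁, cos δ − sin φ₁ sin φ₂) = 85.99473°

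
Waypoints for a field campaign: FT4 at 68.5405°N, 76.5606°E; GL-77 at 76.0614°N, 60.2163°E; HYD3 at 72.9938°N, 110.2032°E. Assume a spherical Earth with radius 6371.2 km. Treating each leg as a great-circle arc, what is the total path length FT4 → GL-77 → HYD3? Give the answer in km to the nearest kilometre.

FT4→GL-77: c = 0.156134 rad, d = 994.76 km
GL-77→HYD3: c = 0.231108 rad, d = 1472.44 km
Total = 994.76 + 1472.44 = 2467.20 km

2467 km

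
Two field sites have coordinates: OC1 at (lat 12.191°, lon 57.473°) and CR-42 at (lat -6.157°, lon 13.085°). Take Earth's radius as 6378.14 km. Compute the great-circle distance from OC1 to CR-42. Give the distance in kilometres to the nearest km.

5320 km

Δφ = -18.3480°,  Δλ = -44.3880°
a = sin²(Δφ/2) + cos φ₁ cos φ₂ sin²(Δλ/2) = 0.164087
c = 2·arcsin(√a) = 0.834125 rad = 47.7919°
d = R·c = 6378.14 × 0.834125 = 5320.2 km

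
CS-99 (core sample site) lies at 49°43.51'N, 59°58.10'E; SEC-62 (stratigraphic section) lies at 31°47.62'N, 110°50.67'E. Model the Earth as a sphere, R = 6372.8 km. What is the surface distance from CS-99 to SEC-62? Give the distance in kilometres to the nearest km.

4619 km

CS-99: φ = +49.72517°, λ = +59.96833°
SEC-62: φ = +31.79367°, λ = +110.84450°
Δφ = -17.9315°,  Δλ = 50.8762°
a = sin²(Δφ/2) + cos φ₁ cos φ₂ sin²(Δλ/2) = 0.125662
c = 2·arcsin(√a) = 0.724734 rad = 41.5242°
d = R·c = 6372.8 × 0.724734 = 4618.6 km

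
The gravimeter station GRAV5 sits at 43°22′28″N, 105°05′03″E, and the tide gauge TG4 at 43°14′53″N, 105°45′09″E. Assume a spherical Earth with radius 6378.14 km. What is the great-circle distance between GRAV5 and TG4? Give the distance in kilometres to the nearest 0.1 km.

GRAV5: φ = +43.37444°, λ = +105.08417°
TG4: φ = +43.24806°, λ = +105.75250°
Δφ = -0.1264°,  Δλ = 0.6683°
a = sin²(Δφ/2) + cos φ₁ cos φ₂ sin²(Δλ/2) = 0.000019
c = 2·arcsin(√a) = 0.008770 rad = 0.5025°
d = R·c = 6378.14 × 0.008770 = 55.9 km

55.9 km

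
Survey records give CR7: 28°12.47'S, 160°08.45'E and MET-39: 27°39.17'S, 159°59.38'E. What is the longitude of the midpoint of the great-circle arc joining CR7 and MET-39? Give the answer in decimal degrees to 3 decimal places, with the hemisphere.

160.065°E

CR7: φ = -28.20783°, λ = +160.14083°
MET-39: φ = -27.65283°, λ = +159.98967°
Bx = cos φ₂ cos Δλ = 0.885773,  By = cos φ₂ sin Δλ = -0.002337
φₘ = atan2(sin φ₁ + sin φ₂, √((cos φ₁ + Bx)² + By²)) = -27.93035°
λₘ = λ₁ + atan2(By, cos φ₁ + Bx) = 160.06506°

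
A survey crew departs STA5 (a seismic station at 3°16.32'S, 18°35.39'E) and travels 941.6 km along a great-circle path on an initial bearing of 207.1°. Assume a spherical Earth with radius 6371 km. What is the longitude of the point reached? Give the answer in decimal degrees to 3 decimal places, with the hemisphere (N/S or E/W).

STA5: φ = -3.27200°, λ = +18.58983°
δ = d/R = 941.6/6371 = 0.147795 rad
φ₂ = arcsin(sin φ₁ cos δ + cos φ₁ sin δ cos θ)
   = arcsin(-0.05708·0.98910 + 0.99837·0.14726·-0.89021) = -10.79703°
λ₂ = λ₁ + atan2(sin θ sin δ cos φ₁, cos δ − sin φ₁ sin φ₂) = 14.67399°

14.674°E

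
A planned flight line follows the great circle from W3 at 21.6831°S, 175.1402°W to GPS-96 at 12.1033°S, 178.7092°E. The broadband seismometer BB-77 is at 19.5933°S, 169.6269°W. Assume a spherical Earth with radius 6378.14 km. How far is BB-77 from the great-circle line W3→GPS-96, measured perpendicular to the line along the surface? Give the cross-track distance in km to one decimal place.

607.2 km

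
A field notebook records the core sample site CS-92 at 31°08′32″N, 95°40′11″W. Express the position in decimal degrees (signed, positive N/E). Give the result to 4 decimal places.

lat: 31.1422° N → +31.1422°
lon: 95.6697° W → -95.6697°

+31.1422°, -95.6697°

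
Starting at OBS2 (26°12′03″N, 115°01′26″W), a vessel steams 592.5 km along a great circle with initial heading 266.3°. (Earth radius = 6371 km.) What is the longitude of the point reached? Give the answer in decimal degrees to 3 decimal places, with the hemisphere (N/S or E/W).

120.929°W

OBS2: φ = +26.20083°, λ = -115.02389°
δ = d/R = 592.5/6371 = 0.093000 rad
φ₂ = arcsin(sin φ₁ cos δ + cos φ₁ sin δ cos θ)
   = arcsin(0.44152·0.99568 + 0.89725·0.09287·-0.06453) = 25.73655°
λ₂ = λ₁ + atan2(sin θ sin δ cos φ₁, cos δ − sin φ₁ sin φ₂) = -120.92878°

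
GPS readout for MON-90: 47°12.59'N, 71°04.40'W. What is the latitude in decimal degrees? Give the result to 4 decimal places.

47° + 12.59′/60 = 47 + 0.20983 = 47.2098°

47.2098°N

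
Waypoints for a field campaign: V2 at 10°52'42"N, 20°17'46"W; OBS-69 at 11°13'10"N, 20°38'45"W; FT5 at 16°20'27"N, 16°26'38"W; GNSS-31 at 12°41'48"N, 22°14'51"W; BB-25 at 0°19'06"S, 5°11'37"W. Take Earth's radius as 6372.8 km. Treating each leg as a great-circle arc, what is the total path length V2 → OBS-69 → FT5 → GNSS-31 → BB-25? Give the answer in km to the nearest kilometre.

V2: φ = +10.87833°, λ = -20.29611°
OBS-69: φ = +11.21944°, λ = -20.64583°
FT5: φ = +16.34083°, λ = -16.44389°
GNSS-31: φ = +12.69667°, λ = -22.24750°
BB-25: φ = -0.31833°, λ = -5.19361°
V2→OBS-69: c = 0.008446 rad, d = 53.82 km
OBS-69→FT5: c = 0.114275 rad, d = 728.25 km
FT5→GNSS-31: c = 0.116860 rad, d = 744.72 km
GNSS-31→BB-25: c = 0.372511 rad, d = 2373.94 km
Total = 53.82 + 728.25 + 744.72 + 2373.94 = 3900.74 km

3901 km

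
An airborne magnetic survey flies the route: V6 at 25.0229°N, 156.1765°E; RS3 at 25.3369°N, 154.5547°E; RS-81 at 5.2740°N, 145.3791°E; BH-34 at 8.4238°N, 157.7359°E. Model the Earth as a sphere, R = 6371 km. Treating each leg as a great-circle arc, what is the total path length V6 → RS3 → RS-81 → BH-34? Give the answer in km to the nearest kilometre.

V6→RS3: c = 0.026196 rad, d = 166.89 km
RS3→RS-81: c = 0.382323 rad, d = 2435.78 km
RS-81→BH-34: c = 0.221039 rad, d = 1408.24 km
Total = 166.89 + 2435.78 + 1408.24 = 4010.91 km

4011 km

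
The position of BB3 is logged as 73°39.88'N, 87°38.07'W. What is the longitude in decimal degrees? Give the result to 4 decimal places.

87° + 38.07′/60 = 87 + 0.63450 = 87.6345°

87.6345°W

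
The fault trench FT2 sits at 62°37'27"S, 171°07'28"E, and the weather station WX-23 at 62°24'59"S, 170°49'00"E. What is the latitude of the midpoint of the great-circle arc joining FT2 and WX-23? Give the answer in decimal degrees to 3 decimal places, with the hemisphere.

FT2: φ = -62.62417°, λ = +171.12444°
WX-23: φ = -62.41639°, λ = +170.81667°
Bx = cos φ₂ cos Δλ = 0.463036,  By = cos φ₂ sin Δλ = -0.002487
φₘ = atan2(sin φ₁ + sin φ₂, √((cos φ₁ + Bx)² + By²)) = -62.52036°
λₘ = λ₁ + atan2(By, cos φ₁ + Bx) = 170.97002°

62.520°S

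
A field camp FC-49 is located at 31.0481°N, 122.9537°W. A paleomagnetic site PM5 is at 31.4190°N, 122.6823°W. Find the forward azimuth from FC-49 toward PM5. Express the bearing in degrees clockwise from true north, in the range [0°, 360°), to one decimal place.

Δλ = 0.2714°
y = sin Δλ · cos φ₂ = 0.004042
x = cos φ₁ sin φ₂ − sin φ₁ cos φ₂ cos Δλ = 0.006478
θ = atan2(y, x) = 31.9630° → 31.9630° (mod 360°)

32.0°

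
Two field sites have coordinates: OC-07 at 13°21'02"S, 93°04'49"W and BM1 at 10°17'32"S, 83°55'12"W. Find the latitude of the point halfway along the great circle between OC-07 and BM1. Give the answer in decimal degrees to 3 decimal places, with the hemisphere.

11.858°S

OC-07: φ = -13.35056°, λ = -93.08028°
BM1: φ = -10.29222°, λ = -83.92000°
Bx = cos φ₂ cos Δλ = 0.971361,  By = cos φ₂ sin Δλ = 0.156635
φₘ = atan2(sin φ₁ + sin φ₂, √((cos φ₁ + Bx)² + By²)) = -11.85819°
λₘ = λ₁ + atan2(By, cos φ₁ + Bx) = -88.47449°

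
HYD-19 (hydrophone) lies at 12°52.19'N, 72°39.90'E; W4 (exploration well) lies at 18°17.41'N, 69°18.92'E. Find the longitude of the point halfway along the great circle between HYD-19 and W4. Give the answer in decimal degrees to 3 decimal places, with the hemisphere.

71.012°E

HYD-19: φ = +12.86983°, λ = +72.66500°
W4: φ = +18.29017°, λ = +69.31533°
Bx = cos φ₂ cos Δλ = 0.947857,  By = cos φ₂ sin Δλ = -0.055478
φₘ = atan2(sin φ₁ + sin φ₂, √((cos φ₁ + Bx)² + By²)) = 15.58633°
λₘ = λ₁ + atan2(By, cos φ₁ + Bx) = 71.01228°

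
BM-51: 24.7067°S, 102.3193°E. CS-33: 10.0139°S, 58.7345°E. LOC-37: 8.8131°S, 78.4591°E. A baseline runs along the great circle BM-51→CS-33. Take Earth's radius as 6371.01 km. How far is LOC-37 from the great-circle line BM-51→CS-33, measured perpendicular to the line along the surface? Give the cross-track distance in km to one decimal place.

δ₁₃ = central angle BM-51→LOC-37 = 0.484201 rad  (haversine)
θ₁₃ = bearing BM-51→LOC-37 = 300.828°,  θ₁₂ = bearing BM-51→CS-33 = 281.666°
dₓₜ = R·arcsin(sin δ₁₃ · sin(θ₁₃ − θ₁₂)) = 6371.01·arcsin(0.46550·sin(19.162°)) = 977.288 km
|dₓₜ| = 977.288 km

977.3 km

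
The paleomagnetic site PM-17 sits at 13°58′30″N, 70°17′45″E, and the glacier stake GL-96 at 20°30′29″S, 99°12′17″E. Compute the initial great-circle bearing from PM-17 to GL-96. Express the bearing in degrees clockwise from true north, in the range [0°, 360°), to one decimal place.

PM-17: φ = +13.97500°, λ = +70.29583°
GL-96: φ = -20.50806°, λ = +99.20472°
Δλ = 28.9089°
y = sin Δλ · cos φ₂ = 0.452781
x = cos φ₁ sin φ₂ − sin φ₁ cos φ₂ cos Δλ = -0.537976
θ = atan2(y, x) = 139.9148° → 139.9148° (mod 360°)

139.9°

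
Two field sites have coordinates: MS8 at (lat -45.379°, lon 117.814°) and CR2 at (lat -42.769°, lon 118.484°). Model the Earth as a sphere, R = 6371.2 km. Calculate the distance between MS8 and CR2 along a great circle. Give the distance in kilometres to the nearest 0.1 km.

295.1 km

Δφ = 2.6100°,  Δλ = 0.6700°
a = sin²(Δφ/2) + cos φ₁ cos φ₂ sin²(Δλ/2) = 0.000536
c = 2·arcsin(√a) = 0.046321 rad = 2.6540°
d = R·c = 6371.2 × 0.046321 = 295.1 km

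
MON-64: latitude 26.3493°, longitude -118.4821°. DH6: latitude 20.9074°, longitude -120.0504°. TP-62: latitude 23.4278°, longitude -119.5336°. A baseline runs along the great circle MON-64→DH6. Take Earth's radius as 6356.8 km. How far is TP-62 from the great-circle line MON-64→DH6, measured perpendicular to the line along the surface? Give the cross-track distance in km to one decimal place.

δ₁₃ = central angle MON-64→TP-62 = 0.053638 rad  (haversine)
θ₁₃ = bearing MON-64→TP-62 = 198.305°,  θ₁₂ = bearing MON-64→DH6 = 195.111°
dₓₜ = R·arcsin(sin δ₁₃ · sin(θ₁₃ − θ₁₂)) = 6356.8·arcsin(0.05361·sin(3.194°)) = 18.988 km
|dₓₜ| = 18.988 km

19.0 km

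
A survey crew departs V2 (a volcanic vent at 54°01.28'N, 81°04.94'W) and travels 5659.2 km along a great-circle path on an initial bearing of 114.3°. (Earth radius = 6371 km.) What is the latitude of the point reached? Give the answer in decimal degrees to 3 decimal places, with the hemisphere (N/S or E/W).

V2: φ = +54.02133°, λ = -81.08233°
δ = d/R = 5659.2/6371 = 0.888275 rad
φ₂ = arcsin(sin φ₁ cos δ + cos φ₁ sin δ cos θ)
   = arcsin(0.80924·0.63075 + 0.58748·0.77598·-0.41151) = 18.83392°
λ₂ = λ₁ + atan2(sin θ sin δ cos φ₁, cos δ − sin φ₁ sin φ₂) = -32.73014°

18.834°N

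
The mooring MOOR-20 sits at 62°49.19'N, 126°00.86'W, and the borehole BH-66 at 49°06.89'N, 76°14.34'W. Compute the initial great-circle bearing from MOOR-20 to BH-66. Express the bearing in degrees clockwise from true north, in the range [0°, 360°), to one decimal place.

MOOR-20: φ = +62.81983°, λ = -126.01433°
BH-66: φ = +49.11483°, λ = -76.23900°
Δλ = 49.7753°
y = sin Δλ · cos φ₂ = 0.499757
x = cos φ₁ sin φ₂ − sin φ₁ cos φ₂ cos Δλ = -0.030676
θ = atan2(y, x) = 93.5125° → 93.5125° (mod 360°)

93.5°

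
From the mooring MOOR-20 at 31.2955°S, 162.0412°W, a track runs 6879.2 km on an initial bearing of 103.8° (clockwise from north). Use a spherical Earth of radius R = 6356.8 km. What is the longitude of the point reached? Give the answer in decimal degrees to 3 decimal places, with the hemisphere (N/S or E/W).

δ = d/R = 6879.2/6356.8 = 1.082180 rad
φ₂ = arcsin(sin φ₁ cos δ + cos φ₁ sin δ cos θ)
   = arcsin(-0.51945·0.46940 + 0.85450·0.88298·-0.23853) = -25.07529°
λ₂ = λ₁ + atan2(sin θ sin δ cos φ₁, cos δ − sin φ₁ sin φ₂) = -90.82824°

90.828°W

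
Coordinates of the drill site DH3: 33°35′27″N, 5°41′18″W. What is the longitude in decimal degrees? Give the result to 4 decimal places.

5° + 41′/60 + 18″/3600 = 5 + 0.68333 + 0.00500 = 5.6883°

5.6883°W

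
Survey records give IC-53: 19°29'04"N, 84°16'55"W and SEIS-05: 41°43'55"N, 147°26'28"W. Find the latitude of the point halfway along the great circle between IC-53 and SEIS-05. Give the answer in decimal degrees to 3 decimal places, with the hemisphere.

34.709°N

IC-53: φ = +19.48444°, λ = -84.28194°
SEIS-05: φ = +41.73194°, λ = -147.44111°
Bx = cos φ₂ cos Δλ = 0.336950,  By = cos φ₂ sin Δλ = -0.665868
φₘ = atan2(sin φ₁ + sin φ₂, √((cos φ₁ + Bx)² + By²)) = 34.70872°
λₘ = λ₁ + atan2(By, cos φ₁ + Bx) = -111.77163°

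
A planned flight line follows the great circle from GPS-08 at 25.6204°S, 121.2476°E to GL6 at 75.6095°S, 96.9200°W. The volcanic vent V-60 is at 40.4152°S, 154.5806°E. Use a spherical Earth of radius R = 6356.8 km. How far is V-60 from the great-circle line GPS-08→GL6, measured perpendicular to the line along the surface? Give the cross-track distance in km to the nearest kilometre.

2369 km

δ₁₃ = central angle GPS-08→V-60 = 0.547344 rad  (haversine)
θ₁₃ = bearing GPS-08→V-60 = 126.494°,  θ₁₂ = bearing GPS-08→GL6 = 170.891°
dₓₜ = R·arcsin(sin δ₁₃ · sin(θ₁₃ − θ₁₂)) = 6356.8·arcsin(0.52042·sin(-44.397°)) = -2368.944 km
|dₓₜ| = 2368.944 km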